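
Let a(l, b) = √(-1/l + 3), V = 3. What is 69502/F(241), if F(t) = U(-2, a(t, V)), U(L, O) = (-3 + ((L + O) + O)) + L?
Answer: -117249874/8921 - 2641076*√482/8921 ≈ -19643.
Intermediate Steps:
a(l, b) = √(3 - 1/l)
U(L, O) = -3 + 2*L + 2*O (U(L, O) = (-3 + (L + 2*O)) + L = (-3 + L + 2*O) + L = -3 + 2*L + 2*O)
F(t) = -7 + 2*√(3 - 1/t) (F(t) = -3 + 2*(-2) + 2*√(3 - 1/t) = -3 - 4 + 2*√(3 - 1/t) = -7 + 2*√(3 - 1/t))
69502/F(241) = 69502/(-7 + 2*√(3 - 1/241)) = 69502/(-7 + 2*√(722/241)) = 69502/(-7 + 2*(19*√482/241)) = 69502/(-7 + 38*√482/241)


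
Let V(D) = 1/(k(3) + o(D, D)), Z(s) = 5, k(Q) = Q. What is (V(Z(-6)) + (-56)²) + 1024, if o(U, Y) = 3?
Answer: 24961/6 ≈ 4160.2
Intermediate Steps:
V(D) = ⅙ (V(D) = 1/(3 + 3) = 1/6 = ⅙)
(V(Z(-6)) + (-56)²) + 1024 = (⅙ + (-56)²) + 1024 = (⅙ + 3136) + 1024 = 18817/6 + 1024 = 24961/6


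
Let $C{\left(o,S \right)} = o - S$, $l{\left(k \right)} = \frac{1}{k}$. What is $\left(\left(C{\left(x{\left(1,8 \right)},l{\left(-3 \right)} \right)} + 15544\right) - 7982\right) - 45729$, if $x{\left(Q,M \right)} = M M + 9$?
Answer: $- \frac{114281}{3} \approx -38094.0$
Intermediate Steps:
$x{\left(Q,M \right)} = 9 + M^{2}$ ($x{\left(Q,M \right)} = M^{2} + 9 = 9 + M^{2}$)
$\left(\left(C{\left(x{\left(1,8 \right)},l{\left(-3 \right)} \right)} + 15544\right) - 7982\right) - 45729 = \left(\left(\left(\left(9 + 8^{2}\right) - \frac{1}{-3}\right) + 15544\right) - 7982\right) - 45729 = \left(\left(\left(\left(9 + 64\right) - - \frac{1}{3}\right) + 15544\right) - 7982\right) - 45729 = \left(\left(\left(73 + \frac{1}{3}\right) + 15544\right) - 7982\right) - 45729 = \left(\left(\frac{220}{3} + 15544\right) - 7982\right) - 45729 = \left(\frac{46852}{3} - 7982\right) - 45729 = \frac{22906}{3} - 45729 = - \frac{114281}{3}$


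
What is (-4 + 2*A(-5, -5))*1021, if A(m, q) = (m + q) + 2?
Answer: -20420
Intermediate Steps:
A(m, q) = 2 + m + q
(-4 + 2*A(-5, -5))*1021 = (-4 + 2*(2 - 5 - 5))*1021 = (-4 + 2*(-8))*1021 = (-4 - 16)*1021 = -20*1021 = -20420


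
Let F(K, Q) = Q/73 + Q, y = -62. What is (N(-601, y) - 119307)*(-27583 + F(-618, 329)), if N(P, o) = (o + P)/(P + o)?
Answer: 237325046178/73 ≈ 3.2510e+9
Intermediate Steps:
N(P, o) = 1 (N(P, o) = (P + o)/(P + o) = 1)
F(K, Q) = 74*Q/73 (F(K, Q) = Q*(1/73) + Q = Q/73 + Q = 74*Q/73)
(N(-601, y) - 119307)*(-27583 + F(-618, 329)) = (1 - 119307)*(-27583 + (74/73)*329) = -119306*(-27583 + 24346/73) = -119306*(-1989213/73) = 237325046178/73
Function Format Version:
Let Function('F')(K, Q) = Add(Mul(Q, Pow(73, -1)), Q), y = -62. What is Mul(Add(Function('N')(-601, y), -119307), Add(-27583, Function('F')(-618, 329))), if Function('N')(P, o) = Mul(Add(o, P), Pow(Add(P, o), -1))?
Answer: Rational(237325046178, 73) ≈ 3.2510e+9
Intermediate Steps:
Function('N')(P, o) = 1 (Function('N')(P, o) = Mul(Add(P, o), Pow(Add(P, o), -1)) = 1)
Function('F')(K, Q) = Mul(Rational(74, 73), Q) (Function('F')(K, Q) = Add(Mul(Q, Rational(1, 73)), Q) = Add(Mul(Rational(1, 73), Q), Q) = Mul(Rational(74, 73), Q))
Mul(Add(Function('N')(-601, y), -119307), Add(-27583, Function('F')(-618, 329))) = Mul(Add(1, -119307), Add(-27583, Mul(Rational(74, 73), 329))) = Mul(-119306, Add(-27583, Rational(24346, 73))) = Mul(-119306, Rational(-1989213, 73)) = Rational(237325046178, 73)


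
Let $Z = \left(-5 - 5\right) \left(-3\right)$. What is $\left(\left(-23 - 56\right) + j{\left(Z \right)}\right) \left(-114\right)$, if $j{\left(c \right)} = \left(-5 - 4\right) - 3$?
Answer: $10374$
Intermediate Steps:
$Z = 30$ ($Z = \left(-10\right) \left(-3\right) = 30$)
$j{\left(c \right)} = -12$ ($j{\left(c \right)} = -9 - 3 = -12$)
$\left(\left(-23 - 56\right) + j{\left(Z \right)}\right) \left(-114\right) = \left(\left(-23 - 56\right) - 12\right) \left(-114\right) = \left(-79 - 12\right) \left(-114\right) = \left(-91\right) \left(-114\right) = 10374$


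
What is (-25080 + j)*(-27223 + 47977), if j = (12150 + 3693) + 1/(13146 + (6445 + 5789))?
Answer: -270303623027/1410 ≈ -1.9170e+8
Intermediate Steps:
j = 402095341/25380 (j = 15843 + 1/(13146 + 12234) = 15843 + 1/25380 = 402095341/25380 ≈ 15843.)
(-25080 + j)*(-27223 + 47977) = (-25080 + 402095341/25380)*(-27223 + 47977) = -234435059/25380*20754 = -270303623027/1410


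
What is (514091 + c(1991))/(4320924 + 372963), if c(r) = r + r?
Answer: 172691/1564629 ≈ 0.11037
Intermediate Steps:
c(r) = 2*r
(514091 + c(1991))/(4320924 + 372963) = (514091 + 2*1991)/(4320924 + 372963) = (514091 + 3982)/4693887 = 518073*(1/4693887) = 172691/1564629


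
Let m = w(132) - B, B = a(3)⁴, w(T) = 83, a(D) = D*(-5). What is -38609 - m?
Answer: 11933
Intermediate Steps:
a(D) = -5*D
B = 50625 (B = (-5*3)⁴ = (-15)⁴ = 50625)
m = -50542 (m = 83 - 1*50625 = 83 - 50625 = -50542)
-38609 - m = -38609 - 1*(-50542) = -38609 + 50542 = 11933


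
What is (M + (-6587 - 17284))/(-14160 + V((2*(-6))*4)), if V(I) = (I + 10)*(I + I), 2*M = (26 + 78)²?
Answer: 18463/10512 ≈ 1.7564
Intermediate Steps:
M = 5408 (M = (26 + 78)²/2 = (½)*104² = (½)*10816 = 5408)
V(I) = 2*I*(10 + I) (V(I) = (10 + I)*(2*I) = 2*I*(10 + I))
(M + (-6587 - 17284))/(-14160 + V((2*(-6))*4)) = (5408 + (-6587 - 17284))/(-14160 + 2*((2*(-6))*4)*(10 + (2*(-6))*4)) = (5408 - 23871)/(-14160 + 2*(-12*4)*(10 - 12*4)) = -18463/(-14160 + 2*(-48)*(10 - 48)) = -18463/(-14160 + 2*(-48)*(-38)) = -18463/(-14160 + 3648) = -18463/(-10512) = -18463*(-1/10512) = 18463/10512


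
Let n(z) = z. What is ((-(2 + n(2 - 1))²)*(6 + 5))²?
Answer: 9801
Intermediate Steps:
((-(2 + n(2 - 1))²)*(6 + 5))² = ((-(2 + (2 - 1))²)*(6 + 5))² = (-(2 + 1)²*11)² = (-1*3²*11)² = (-1*9*11)² = (-9*11)² = (-99)² = 9801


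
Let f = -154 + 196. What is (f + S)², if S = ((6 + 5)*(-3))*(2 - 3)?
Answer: 5625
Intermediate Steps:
f = 42
S = 33 (S = (11*(-3))*(-1) = -33*(-1) = 33)
(f + S)² = (42 + 33)² = 75² = 5625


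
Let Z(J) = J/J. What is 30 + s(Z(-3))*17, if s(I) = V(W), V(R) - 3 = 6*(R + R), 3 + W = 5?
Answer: 489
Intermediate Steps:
W = 2 (W = -3 + 5 = 2)
V(R) = 3 + 12*R (V(R) = 3 + 6*(R + R) = 3 + 6*(2*R) = 3 + 12*R)
Z(J) = 1
s(I) = 27 (s(I) = 3 + 12*2 = 3 + 24 = 27)
30 + s(Z(-3))*17 = 30 + 27*17 = 30 + 459 = 489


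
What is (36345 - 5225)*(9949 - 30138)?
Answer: -628281680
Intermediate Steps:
(36345 - 5225)*(9949 - 30138) = 31120*(-20189) = -628281680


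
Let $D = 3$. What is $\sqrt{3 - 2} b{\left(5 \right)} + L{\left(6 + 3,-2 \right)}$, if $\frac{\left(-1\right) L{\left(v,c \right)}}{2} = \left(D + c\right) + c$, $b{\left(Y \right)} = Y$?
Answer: $7$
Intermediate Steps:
$L{\left(v,c \right)} = -6 - 4 c$ ($L{\left(v,c \right)} = - 2 \left(\left(3 + c\right) + c\right) = - 2 \left(3 + 2 c\right) = -6 - 4 c$)
$\sqrt{3 - 2} b{\left(5 \right)} + L{\left(6 + 3,-2 \right)} = \sqrt{3 - 2} \cdot 5 - -2 = \sqrt{1} \cdot 5 + \left(-6 + 8\right) = 1 \cdot 5 + 2 = 5 + 2 = 7$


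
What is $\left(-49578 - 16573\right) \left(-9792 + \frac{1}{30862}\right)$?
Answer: $\frac{19990878704153}{30862} \approx 6.4775 \cdot 10^{8}$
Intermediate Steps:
$\left(-49578 - 16573\right) \left(-9792 + \frac{1}{30862}\right) = - 66151 \left(-9792 + \frac{1}{30862}\right) = \left(-66151\right) \left(- \frac{302200703}{30862}\right) = \frac{19990878704153}{30862}$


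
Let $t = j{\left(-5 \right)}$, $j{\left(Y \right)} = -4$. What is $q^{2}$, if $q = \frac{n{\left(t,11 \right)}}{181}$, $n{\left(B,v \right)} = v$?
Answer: $\frac{121}{32761} \approx 0.0036934$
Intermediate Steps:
$t = -4$
$q = \frac{11}{181} \approx 0.060773$
$q^{2} = \left(\frac{11}{181}\right)^{2} = \frac{121}{32761}$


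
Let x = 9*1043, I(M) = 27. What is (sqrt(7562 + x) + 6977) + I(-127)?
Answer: 7004 + sqrt(16949) ≈ 7134.2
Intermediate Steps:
x = 9387
(sqrt(7562 + x) + 6977) + I(-127) = (sqrt(7562 + 9387) + 6977) + 27 = (sqrt(16949) + 6977) + 27 = (6977 + sqrt(16949)) + 27 = 7004 + sqrt(16949)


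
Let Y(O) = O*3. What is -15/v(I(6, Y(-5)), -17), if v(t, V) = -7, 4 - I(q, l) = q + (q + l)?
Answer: 15/7 ≈ 2.1429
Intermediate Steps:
Y(O) = 3*O
I(q, l) = 4 - l - 2*q (I(q, l) = 4 - (q + (q + l)) = 4 - (q + (l + q)) = 4 - (l + 2*q) = 4 + (-l - 2*q) = 4 - l - 2*q)
-15/v(I(6, Y(-5)), -17) = -15/(-7) = -15*(-1/7) = 15/7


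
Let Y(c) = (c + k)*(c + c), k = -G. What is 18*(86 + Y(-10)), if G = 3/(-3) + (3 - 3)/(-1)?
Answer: 4788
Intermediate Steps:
G = -1 (G = 3*(-1/3) + 0*(-1) = -1 + 0 = -1)
k = 1 (k = -1*(-1) = 1)
Y(c) = 2*c*(1 + c) (Y(c) = (c + 1)*(c + c) = (1 + c)*(2*c) = 2*c*(1 + c))
18*(86 + Y(-10)) = 18*(86 + 2*(-10)*(1 - 10)) = 18*(86 + 2*(-10)*(-9)) = 18*(86 + 180) = 18*266 = 4788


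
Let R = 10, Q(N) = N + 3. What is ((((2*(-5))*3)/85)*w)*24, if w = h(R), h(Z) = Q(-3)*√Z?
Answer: 0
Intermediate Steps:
Q(N) = 3 + N
h(Z) = 0 (h(Z) = (3 - 3)*√Z = 0*√Z = 0)
w = 0
((((2*(-5))*3)/85)*w)*24 = ((((2*(-5))*3)/85)*0)*24 = ((-10*3*(1/85))*0)*24 = (-30*1/85*0)*24 = -6/17*0*24 = 0*24 = 0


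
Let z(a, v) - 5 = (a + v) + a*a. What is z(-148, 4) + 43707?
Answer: 65472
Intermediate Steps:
z(a, v) = 5 + a + v + a² (z(a, v) = 5 + ((a + v) + a*a) = 5 + ((a + v) + a²) = 5 + (a + v + a²) = 5 + a + v + a²)
z(-148, 4) + 43707 = (5 - 148 + 4 + (-148)²) + 43707 = (5 - 148 + 4 + 21904) + 43707 = 21765 + 43707 = 65472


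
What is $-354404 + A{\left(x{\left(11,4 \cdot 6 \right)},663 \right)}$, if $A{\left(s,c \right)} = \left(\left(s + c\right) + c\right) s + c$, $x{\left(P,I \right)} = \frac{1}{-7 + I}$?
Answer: $- \frac{102208606}{289} \approx -3.5366 \cdot 10^{5}$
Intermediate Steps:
$A{\left(s,c \right)} = c + s \left(s + 2 c\right)$ ($A{\left(s,c \right)} = \left(\left(c + s\right) + c\right) s + c = \left(s + 2 c\right) s + c = s \left(s + 2 c\right) + c = c + s \left(s + 2 c\right)$)
$-354404 + A{\left(x{\left(11,4 \cdot 6 \right)},663 \right)} = -354404 + \left(663 + \left(\frac{1}{-7 + 4 \cdot 6}\right)^{2} + 2 \cdot 663 \frac{1}{-7 + 4 \cdot 6}\right) = -354404 + \left(663 + \left(\frac{1}{-7 + 24}\right)^{2} + 2 \cdot 663 \frac{1}{-7 + 24}\right) = -354404 + \left(663 + \left(\frac{1}{17}\right)^{2} + 2 \cdot 663 \cdot \frac{1}{17}\right) = -354404 + \left(663 + \frac{1}{289} + 78\right) = -354404 + \frac{214150}{289} = - \frac{102208606}{289}$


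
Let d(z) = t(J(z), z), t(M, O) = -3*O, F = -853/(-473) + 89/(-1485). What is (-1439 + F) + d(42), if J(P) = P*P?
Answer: -99821747/63855 ≈ -1563.3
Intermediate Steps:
J(P) = P²
F = 111328/63855 (F = -853*(-1/473) + 89*(-1/1485) = 853/473 - 89/1485 = 111328/63855 ≈ 1.7435)
d(z) = -3*z
(-1439 + F) + d(42) = (-1439 + 111328/63855) - 3*42 = -91776017/63855 - 126 = -99821747/63855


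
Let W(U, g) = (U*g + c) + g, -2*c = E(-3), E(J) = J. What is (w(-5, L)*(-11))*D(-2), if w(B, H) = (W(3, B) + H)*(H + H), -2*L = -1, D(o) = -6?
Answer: -1188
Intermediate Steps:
c = 3/2 (c = -½*(-3) = 3/2 ≈ 1.5000)
L = ½ (L = -½*(-1) = ½ ≈ 0.50000)
W(U, g) = 3/2 + g + U*g (W(U, g) = (U*g + 3/2) + g = (3/2 + U*g) + g = 3/2 + g + U*g)
w(B, H) = 2*H*(3/2 + H + 4*B) (w(B, H) = ((3/2 + B + 3*B) + H)*(H + H) = ((3/2 + 4*B) + H)*(2*H) = (3/2 + H + 4*B)*(2*H) = 2*H*(3/2 + H + 4*B))
(w(-5, L)*(-11))*D(-2) = (((3 + 2*(½) + 8*(-5))/2)*(-11))*(-6) = (((3 + 1 - 40)/2)*(-11))*(-6) = (((½)*(-36))*(-11))*(-6) = -18*(-11)*(-6) = 198*(-6) = -1188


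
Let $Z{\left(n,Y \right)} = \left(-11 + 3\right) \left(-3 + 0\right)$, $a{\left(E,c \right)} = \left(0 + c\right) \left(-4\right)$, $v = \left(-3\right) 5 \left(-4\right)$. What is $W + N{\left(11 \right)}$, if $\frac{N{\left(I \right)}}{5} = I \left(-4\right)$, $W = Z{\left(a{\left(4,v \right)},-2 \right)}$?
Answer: $-196$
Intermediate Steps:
$v = 60$ ($v = \left(-15\right) \left(-4\right) = 60$)
$a{\left(E,c \right)} = - 4 c$ ($a{\left(E,c \right)} = c \left(-4\right) = - 4 c$)
$Z{\left(n,Y \right)} = 24$ ($Z{\left(n,Y \right)} = \left(-8\right) \left(-3\right) = 24$)
$W = 24$
$N{\left(I \right)} = - 20 I$ ($N{\left(I \right)} = 5 I \left(-4\right) = 5 \left(- 4 I\right) = - 20 I$)
$W + N{\left(11 \right)} = 24 - 220 = -196$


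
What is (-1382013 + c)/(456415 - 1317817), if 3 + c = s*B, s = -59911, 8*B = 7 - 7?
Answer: 230336/143567 ≈ 1.6044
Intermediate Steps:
B = 0 (B = (7 - 7)/8 = (⅛)*0 = 0)
c = -3 (c = -3 - 59911*0 = -3 + 0 = -3)
(-1382013 + c)/(456415 - 1317817) = (-1382013 - 3)/(456415 - 1317817) = -1382016/(-861402) = -1382016*(-1/861402) = 230336/143567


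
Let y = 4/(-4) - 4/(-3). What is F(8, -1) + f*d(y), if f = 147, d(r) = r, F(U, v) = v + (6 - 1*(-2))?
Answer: 56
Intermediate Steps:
F(U, v) = 8 + v (F(U, v) = v + (6 + 2) = v + 8 = 8 + v)
y = ⅓ (y = 4*(-¼) - 4*(-⅓) = -1 + 4/3 = ⅓ ≈ 0.33333)
F(8, -1) + f*d(y) = (8 - 1) + 147*(⅓) = 7 + 49 = 56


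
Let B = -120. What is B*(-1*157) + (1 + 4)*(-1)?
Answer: 18835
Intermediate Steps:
B*(-1*157) + (1 + 4)*(-1) = -(-120)*157 + (1 + 4)*(-1) = -120*(-157) + 5*(-1) = 18840 - 5 = 18835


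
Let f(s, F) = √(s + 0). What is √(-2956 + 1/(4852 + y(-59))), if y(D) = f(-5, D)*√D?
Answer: √(-14342511 + 2956*√295)/√(4852 - √295) ≈ 54.369*I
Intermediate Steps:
f(s, F) = √s
y(D) = I*√5*√D (y(D) = √(-5)*√D = (I*√5)*√D = I*√5*√D)
√(-2956 + 1/(4852 + y(-59))) = √(-2956 + 1/(4852 + I*√5*√(-59))) = √(-2956 + 1/(4852 + I*√5*(I*√59))) = √(-2956 + 1/(4852 - √295))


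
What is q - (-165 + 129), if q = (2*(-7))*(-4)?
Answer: 92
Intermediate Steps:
q = 56 (q = -14*(-4) = 56)
q - (-165 + 129) = 56 - (-165 + 129) = 56 - 1*(-36) = 56 + 36 = 92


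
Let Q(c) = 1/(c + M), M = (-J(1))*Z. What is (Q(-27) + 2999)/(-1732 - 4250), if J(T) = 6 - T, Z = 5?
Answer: -155947/311064 ≈ -0.50133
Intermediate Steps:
M = -25 (M = -(6 - 1*1)*5 = -(6 - 1)*5 = -1*5*5 = -5*5 = -25)
Q(c) = 1/(-25 + c) (Q(c) = 1/(c - 25) = 1/(-25 + c))
(Q(-27) + 2999)/(-1732 - 4250) = (1/(-25 - 27) + 2999)/(-1732 - 4250) = (1/(-52) + 2999)/(-5982) = (-1/52 + 2999)*(-1/5982) = (155947/52)*(-1/5982) = -155947/311064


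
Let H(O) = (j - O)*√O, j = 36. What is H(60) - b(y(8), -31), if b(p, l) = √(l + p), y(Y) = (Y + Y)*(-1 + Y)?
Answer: -9 - 48*√15 ≈ -194.90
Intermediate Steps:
y(Y) = 2*Y*(-1 + Y) (y(Y) = (2*Y)*(-1 + Y) = 2*Y*(-1 + Y))
H(O) = √O*(36 - O) (H(O) = (36 - O)*√O = √O*(36 - O))
H(60) - b(y(8), -31) = √60*(36 - 1*60) - √(-31 + 2*8*(-1 + 8)) = (2*√15)*(36 - 60) - √(-31 + 2*8*7) = (2*√15)*(-24) - √(-31 + 112) = -48*√15 - √81 = -48*√15 - 1*9 = -48*√15 - 9 = -9 - 48*√15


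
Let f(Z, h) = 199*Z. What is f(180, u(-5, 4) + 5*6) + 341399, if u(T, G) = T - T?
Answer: 377219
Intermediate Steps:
u(T, G) = 0
f(180, u(-5, 4) + 5*6) + 341399 = 199*180 + 341399 = 35820 + 341399 = 377219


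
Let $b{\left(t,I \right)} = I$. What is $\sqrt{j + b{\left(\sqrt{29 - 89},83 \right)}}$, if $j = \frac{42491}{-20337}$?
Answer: $\frac{2 \sqrt{8366031690}}{20337} \approx 8.995$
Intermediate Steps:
$j = - \frac{42491}{20337}$ ($j = 42491 \left(- \frac{1}{20337}\right) = - \frac{42491}{20337} \approx -2.0893$)
$\sqrt{j + b{\left(\sqrt{29 - 89},83 \right)}} = \sqrt{- \frac{42491}{20337} + 83} = \sqrt{\frac{1645480}{20337}} = \frac{2 \sqrt{8366031690}}{20337}$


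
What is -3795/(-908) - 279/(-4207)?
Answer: 16218897/3819956 ≈ 4.2458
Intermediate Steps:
-3795/(-908) - 279/(-4207) = -3795*(-1/908) - 279*(-1/4207) = 3795/908 + 279/4207 = 16218897/3819956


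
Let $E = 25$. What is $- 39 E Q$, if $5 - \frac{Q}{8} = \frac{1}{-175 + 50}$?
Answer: $- \frac{195312}{5} \approx -39062.0$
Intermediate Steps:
$Q = \frac{5008}{125}$ ($Q = 40 - \frac{8}{-175 + 50} = 40 - \frac{8}{-125} = 40 - - \frac{8}{125} = 40 + \frac{8}{125} = \frac{5008}{125} \approx 40.064$)
$- 39 E Q = \left(-39\right) 25 \cdot \frac{5008}{125} = \left(-975\right) \frac{5008}{125} = - \frac{195312}{5}$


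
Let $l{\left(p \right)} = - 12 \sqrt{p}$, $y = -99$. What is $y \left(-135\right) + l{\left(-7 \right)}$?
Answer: $13365 - 12 i \sqrt{7} \approx 13365.0 - 31.749 i$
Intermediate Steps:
$y \left(-135\right) + l{\left(-7 \right)} = \left(-99\right) \left(-135\right) - 12 \sqrt{-7} = 13365 - 12 i \sqrt{7}$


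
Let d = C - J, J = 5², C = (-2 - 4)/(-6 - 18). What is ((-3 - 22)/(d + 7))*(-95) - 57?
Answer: -13547/71 ≈ -190.80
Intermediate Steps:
C = ¼ (C = -6/(-24) = -6*(-1/24) = ¼ ≈ 0.25000)
J = 25
d = -99/4 (d = ¼ - 1*25 = ¼ - 25 = -99/4 ≈ -24.750)
((-3 - 22)/(d + 7))*(-95) - 57 = ((-3 - 22)/(-99/4 + 7))*(-95) - 57 = -25/(-71/4)*(-95) - 57 = -25*(-4/71)*(-95) - 57 = (100/71)*(-95) - 57 = -9500/71 - 57 = -13547/71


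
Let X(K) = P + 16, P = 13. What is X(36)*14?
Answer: 406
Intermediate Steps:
X(K) = 29 (X(K) = 13 + 16 = 29)
X(36)*14 = 29*14 = 406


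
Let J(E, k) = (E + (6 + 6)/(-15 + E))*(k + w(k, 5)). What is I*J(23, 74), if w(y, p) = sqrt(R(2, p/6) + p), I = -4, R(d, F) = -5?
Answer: -7252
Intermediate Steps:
w(y, p) = sqrt(-5 + p)
J(E, k) = k*(E + 12/(-15 + E)) (J(E, k) = (E + (6 + 6)/(-15 + E))*(k + sqrt(-5 + 5)) = (E + 12/(-15 + E))*(k + sqrt(0)) = (E + 12/(-15 + E))*(k + 0) = (E + 12/(-15 + E))*k = k*(E + 12/(-15 + E)))
I*J(23, 74) = -296*(12 + 23**2 - 15*23)/(-15 + 23) = -296*(12 + 529 - 345)/8 = -296*196/8 = -4*1813 = -7252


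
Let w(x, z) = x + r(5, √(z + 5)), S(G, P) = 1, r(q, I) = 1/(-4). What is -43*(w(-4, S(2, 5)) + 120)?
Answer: -19909/4 ≈ -4977.3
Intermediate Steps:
r(q, I) = -¼
w(x, z) = -¼ + x (w(x, z) = x - ¼ = -¼ + x)
-43*(w(-4, S(2, 5)) + 120) = -43*((-¼ - 4) + 120) = -43*(-17/4 + 120) = -43*463/4 = -19909/4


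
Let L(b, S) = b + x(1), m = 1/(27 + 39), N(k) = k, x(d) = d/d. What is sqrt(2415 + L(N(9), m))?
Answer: 5*sqrt(97) ≈ 49.244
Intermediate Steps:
x(d) = 1
m = 1/66 ≈ 0.015152
L(b, S) = 1 + b (L(b, S) = b + 1 = 1 + b)
sqrt(2415 + L(N(9), m)) = sqrt(2415 + (1 + 9)) = sqrt(2415 + 10) = sqrt(2425) = 5*sqrt(97)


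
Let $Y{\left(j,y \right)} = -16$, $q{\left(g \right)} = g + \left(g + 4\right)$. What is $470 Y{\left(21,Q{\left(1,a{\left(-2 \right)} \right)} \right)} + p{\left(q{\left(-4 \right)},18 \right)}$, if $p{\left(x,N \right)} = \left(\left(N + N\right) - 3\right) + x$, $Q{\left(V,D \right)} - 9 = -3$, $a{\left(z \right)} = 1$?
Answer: $-7491$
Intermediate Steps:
$Q{\left(V,D \right)} = 6$ ($Q{\left(V,D \right)} = 9 - 3 = 6$)
$q{\left(g \right)} = 4 + 2 g$ ($q{\left(g \right)} = g + \left(4 + g\right) = 4 + 2 g$)
$p{\left(x,N \right)} = -3 + x + 2 N$ ($p{\left(x,N \right)} = \left(2 N - 3\right) + x = \left(-3 + 2 N\right) + x = -3 + x + 2 N$)
$470 Y{\left(21,Q{\left(1,a{\left(-2 \right)} \right)} \right)} + p{\left(q{\left(-4 \right)},18 \right)} = 470 \left(-16\right) + \left(-3 + \left(4 + 2 \left(-4\right)\right) + 2 \cdot 18\right) = -7520 + \left(-3 + \left(4 - 8\right) + 36\right) = -7520 - -29 = -7520 + 29 = -7491$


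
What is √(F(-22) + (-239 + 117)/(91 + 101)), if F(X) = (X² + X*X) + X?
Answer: √544530/24 ≈ 30.747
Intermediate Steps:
F(X) = X + 2*X² (F(X) = (X² + X²) + X = 2*X² + X = X + 2*X²)
√(F(-22) + (-239 + 117)/(91 + 101)) = √(-22*(1 + 2*(-22)) + (-239 + 117)/(91 + 101)) = √(-22*(1 - 44) - 122/192) = √(-22*(-43) - 122*1/192) = √(946 - 61/96) = √(90755/96) = √544530/24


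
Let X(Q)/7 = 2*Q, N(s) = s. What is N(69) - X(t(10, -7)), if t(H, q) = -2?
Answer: 97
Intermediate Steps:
X(Q) = 14*Q (X(Q) = 7*(2*Q) = 14*Q)
N(69) - X(t(10, -7)) = 69 - 14*(-2) = 69 - 1*(-28) = 69 + 28 = 97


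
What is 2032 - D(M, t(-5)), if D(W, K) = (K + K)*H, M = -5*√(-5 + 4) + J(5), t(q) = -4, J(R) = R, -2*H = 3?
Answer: 2020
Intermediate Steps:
H = -3/2 (H = -½*3 = -3/2 ≈ -1.5000)
M = 5 - 5*I (M = -5*√(-5 + 4) + 5 = -5*I + 5 = 5 - 5*I ≈ 5.0 - 5.0*I)
D(W, K) = -3*K (D(W, K) = (K + K)*(-3/2) = (2*K)*(-3/2) = -3*K)
2032 - D(M, t(-5)) = 2032 - (-3)*(-4) = 2032 - 1*12 = 2032 - 12 = 2020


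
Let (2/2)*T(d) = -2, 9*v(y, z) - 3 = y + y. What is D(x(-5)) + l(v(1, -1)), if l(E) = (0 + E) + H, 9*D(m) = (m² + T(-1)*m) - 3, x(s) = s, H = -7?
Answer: -26/9 ≈ -2.8889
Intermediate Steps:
v(y, z) = ⅓ + 2*y/9 (v(y, z) = ⅓ + (y + y)/9 = ⅓ + (2*y)/9 = ⅓ + 2*y/9)
T(d) = -2
D(m) = -⅓ - 2*m/9 + m²/9 (D(m) = ((m² - 2*m) - 3)/9 = (-3 + m² - 2*m)/9 = -⅓ - 2*m/9 + m²/9)
l(E) = -7 + E (l(E) = (0 + E) - 7 = E - 7 = -7 + E)
D(x(-5)) + l(v(1, -1)) = (-⅓ - 2/9*(-5) + (⅑)*(-5)²) + (-7 + (⅓ + (2/9)*1)) = (-⅓ + 10/9 + (⅑)*25) + (-7 + (⅓ + 2/9)) = (-⅓ + 10/9 + 25/9) + (-7 + 5/9) = 32/9 - 58/9 = -26/9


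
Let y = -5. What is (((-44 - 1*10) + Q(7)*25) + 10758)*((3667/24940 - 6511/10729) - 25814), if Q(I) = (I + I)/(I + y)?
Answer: -1747588818744461/6222820 ≈ -2.8084e+8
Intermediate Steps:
Q(I) = 2*I/(-5 + I) (Q(I) = (I + I)/(I - 5) = (2*I)/(-5 + I) = 2*I/(-5 + I))
(((-44 - 1*10) + Q(7)*25) + 10758)*((3667/24940 - 6511/10729) - 25814) = (((-44 - 1*10) + (2*7/(-5 + 7))*25) + 10758)*((3667/24940 - 6511/10729) - 25814) = (((-44 - 10) + (2*7/2)*25) + 10758)*((3667*(1/24940) - 6511*1/10729) - 25814) = ((-54 + (2*7*(½))*25) + 10758)*((3667/24940 - 6511/10729) - 25814) = ((-54 + 7*25) + 10758)*(-123041097/267581260 - 25814) = ((-54 + 175) + 10758)*(-6907465686737/267581260) = (121 + 10758)*(-6907465686737/267581260) = 10879*(-6907465686737/267581260) = -1747588818744461/6222820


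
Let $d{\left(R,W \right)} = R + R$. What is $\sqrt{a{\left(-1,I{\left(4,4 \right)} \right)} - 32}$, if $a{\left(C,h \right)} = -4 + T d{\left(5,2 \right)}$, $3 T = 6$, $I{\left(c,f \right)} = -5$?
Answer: $4 i \approx 4.0 i$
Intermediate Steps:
$T = 2$ ($T = \frac{1}{3} \cdot 6 = 2$)
$d{\left(R,W \right)} = 2 R$
$a{\left(C,h \right)} = 16$ ($a{\left(C,h \right)} = -4 + 2 \cdot 2 \cdot 5 = -4 + 2 \cdot 10 = -4 + 20 = 16$)
$\sqrt{a{\left(-1,I{\left(4,4 \right)} \right)} - 32} = \sqrt{16 - 32} = \sqrt{-16} = 4 i$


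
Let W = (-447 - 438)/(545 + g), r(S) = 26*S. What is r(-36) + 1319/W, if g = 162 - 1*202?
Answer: -298891/177 ≈ -1688.7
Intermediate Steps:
g = -40 (g = 162 - 202 = -40)
W = -177/101 (W = (-447 - 438)/(545 - 40) = -885/505 = -885*1/505 = -177/101 ≈ -1.7525)
r(-36) + 1319/W = 26*(-36) + 1319/(-177/101) = -936 - 101/177*1319 = -936 - 133219/177 = -298891/177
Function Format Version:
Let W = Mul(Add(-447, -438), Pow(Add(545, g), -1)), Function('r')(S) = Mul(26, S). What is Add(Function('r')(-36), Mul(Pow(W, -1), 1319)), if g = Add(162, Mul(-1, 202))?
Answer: Rational(-298891, 177) ≈ -1688.7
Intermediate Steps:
g = -40 (g = Add(162, -202) = -40)
W = Rational(-177, 101) (W = Mul(Add(-447, -438), Pow(Add(545, -40), -1)) = Mul(-885, Pow(505, -1)) = Mul(-885, Rational(1, 505)) = Rational(-177, 101) ≈ -1.7525)
Add(Function('r')(-36), Mul(Pow(W, -1), 1319)) = Add(Mul(26, -36), Mul(Pow(Rational(-177, 101), -1), 1319)) = Add(-936, Mul(Rational(-101, 177), 1319)) = Add(-936, Rational(-133219, 177)) = Rational(-298891, 177)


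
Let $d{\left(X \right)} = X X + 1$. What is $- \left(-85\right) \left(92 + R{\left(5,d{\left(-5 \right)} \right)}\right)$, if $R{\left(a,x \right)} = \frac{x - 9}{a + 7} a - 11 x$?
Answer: $- \frac{190655}{12} \approx -15888.0$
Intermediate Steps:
$d{\left(X \right)} = 1 + X^{2}$ ($d{\left(X \right)} = X^{2} + 1 = 1 + X^{2}$)
$R{\left(a,x \right)} = - 11 x + \frac{a \left(-9 + x\right)}{7 + a}$ ($R{\left(a,x \right)} = \frac{-9 + x}{7 + a} a - 11 x = \frac{a \left(-9 + x\right)}{7 + a} - 11 x = - 11 x + \frac{a \left(-9 + x\right)}{7 + a}$)
$- \left(-85\right) \left(92 + R{\left(5,d{\left(-5 \right)} \right)}\right) = - \left(-85\right) \left(92 + \frac{- 77 \left(1 + \left(-5\right)^{2}\right) - 45 - 50 \left(1 + \left(-5\right)^{2}\right)}{7 + 5}\right) = - \left(-85\right) \left(92 + \frac{- 77 \left(1 + 25\right) - 45 - 50 \left(1 + 25\right)}{12}\right) = - \left(-85\right) \left(92 + \frac{\left(-77\right) 26 - 45 - 50 \cdot 26}{12}\right) = - \left(-85\right) \left(92 + \frac{-2002 - 45 - 1300}{12}\right) = - \left(-85\right) \left(92 + \frac{1}{12} \left(-3347\right)\right) = - \left(-85\right) \left(92 - \frac{3347}{12}\right) = - \frac{\left(-85\right) \left(-2243\right)}{12} = \left(-1\right) \frac{190655}{12} = - \frac{190655}{12}$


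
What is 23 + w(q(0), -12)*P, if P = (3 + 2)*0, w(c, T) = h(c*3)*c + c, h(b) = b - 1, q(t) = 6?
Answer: 23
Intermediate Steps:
h(b) = -1 + b
w(c, T) = c + c*(-1 + 3*c) (w(c, T) = (-1 + c*3)*c + c = (-1 + 3*c)*c + c = c*(-1 + 3*c) + c = c + c*(-1 + 3*c))
P = 0 (P = 5*0 = 0)
23 + w(q(0), -12)*P = 23 + (3*6**2)*0 = 23 + (3*36)*0 = 23 + 108*0 = 23 + 0 = 23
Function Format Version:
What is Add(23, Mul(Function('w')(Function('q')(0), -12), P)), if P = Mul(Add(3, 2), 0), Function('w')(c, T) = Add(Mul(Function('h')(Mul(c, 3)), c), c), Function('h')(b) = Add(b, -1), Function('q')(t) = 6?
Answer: 23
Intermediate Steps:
Function('h')(b) = Add(-1, b)
Function('w')(c, T) = Add(c, Mul(c, Add(-1, Mul(3, c)))) (Function('w')(c, T) = Add(Mul(Add(-1, Mul(c, 3)), c), c) = Add(Mul(Add(-1, Mul(3, c)), c), c) = Add(Mul(c, Add(-1, Mul(3, c))), c) = Add(c, Mul(c, Add(-1, Mul(3, c)))))
P = 0 (P = Mul(5, 0) = 0)
Add(23, Mul(Function('w')(Function('q')(0), -12), P)) = Add(23, Mul(Mul(3, Pow(6, 2)), 0)) = Add(23, Mul(Mul(3, 36), 0)) = Add(23, Mul(108, 0)) = Add(23, 0) = 23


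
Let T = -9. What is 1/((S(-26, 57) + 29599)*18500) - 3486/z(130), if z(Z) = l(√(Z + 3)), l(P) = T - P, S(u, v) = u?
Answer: -4291182771737/7112306500 + 1743*√133/26 ≈ 169.78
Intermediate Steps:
l(P) = -9 - P
z(Z) = -9 - √(3 + Z) (z(Z) = -9 - √(Z + 3) = -9 - √(3 + Z))
1/((S(-26, 57) + 29599)*18500) - 3486/z(130) = 1/((-26 + 29599)*18500) - 3486/(-9 - √(3 + 130)) = (1/18500)/29573 - 3486/(-9 - √133) = (1/29573)*(1/18500) - 3486/(-9 - √133) = 1/547100500 - 3486/(-9 - √133)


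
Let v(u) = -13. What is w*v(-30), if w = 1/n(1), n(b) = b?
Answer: -13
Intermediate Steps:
w = 1 (w = 1/1 = 1)
w*v(-30) = 1*(-13) = -13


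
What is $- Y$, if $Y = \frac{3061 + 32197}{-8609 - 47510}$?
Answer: $\frac{35258}{56119} \approx 0.62827$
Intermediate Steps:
$Y = - \frac{35258}{56119}$ ($Y = \frac{35258}{-56119} = 35258 \left(- \frac{1}{56119}\right) = - \frac{35258}{56119} \approx -0.62827$)
$- Y = \left(-1\right) \left(- \frac{35258}{56119}\right) = \frac{35258}{56119}$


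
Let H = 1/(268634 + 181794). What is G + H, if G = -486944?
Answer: -219333212031/450428 ≈ -4.8694e+5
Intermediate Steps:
H = 1/450428 ≈ 2.2201e-6
G + H = -486944 + 1/450428 = -219333212031/450428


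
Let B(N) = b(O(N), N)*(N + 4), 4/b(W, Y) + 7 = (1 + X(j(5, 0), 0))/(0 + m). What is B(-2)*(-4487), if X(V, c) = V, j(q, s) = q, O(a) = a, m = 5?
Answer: 179480/29 ≈ 6189.0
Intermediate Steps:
b(W, Y) = -20/29 (b(W, Y) = 4/(-7 + (1 + 5)/(0 + 5)) = 4/(-7 + 6/5) = 4/(-29/5) = 4*(-5/29) = -20/29)
B(N) = -80/29 - 20*N/29 (B(N) = -20*(N + 4)/29 = -20*(4 + N)/29 = -80/29 - 20*N/29)
B(-2)*(-4487) = (-80/29 - 20/29*(-2))*(-4487) = (-80/29 + 40/29)*(-4487) = -40/29*(-4487) = 179480/29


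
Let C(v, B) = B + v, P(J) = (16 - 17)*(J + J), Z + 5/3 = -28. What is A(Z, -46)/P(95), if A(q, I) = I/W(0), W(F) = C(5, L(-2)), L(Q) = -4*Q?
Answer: 23/1235 ≈ 0.018623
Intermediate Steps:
Z = -89/3 (Z = -5/3 - 28 = -89/3 ≈ -29.667)
P(J) = -2*J
W(F) = 13 (W(F) = -4*(-2) + 5 = 8 + 5 = 13)
A(q, I) = I/13
A(Z, -46)/P(95) = ((1/13)*(-46))/((-2*95)) = -46/13/(-190) = -46/13*(-1/190) = 23/1235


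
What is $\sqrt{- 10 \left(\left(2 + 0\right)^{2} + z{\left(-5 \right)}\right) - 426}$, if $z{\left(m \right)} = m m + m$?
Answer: $3 i \sqrt{74} \approx 25.807 i$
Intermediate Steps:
$z{\left(m \right)} = m + m^{2}$ ($z{\left(m \right)} = m^{2} + m = m + m^{2}$)
$\sqrt{- 10 \left(\left(2 + 0\right)^{2} + z{\left(-5 \right)}\right) - 426} = \sqrt{- 10 \left(\left(2 + 0\right)^{2} - 5 \left(1 - 5\right)\right) - 426} = \sqrt{- 10 \left(2^{2} - -20\right) - 426} = \sqrt{- 10 \left(4 + 20\right) - 426} = \sqrt{\left(-10\right) 24 - 426} = \sqrt{-240 - 426} = \sqrt{-666} = 3 i \sqrt{74}$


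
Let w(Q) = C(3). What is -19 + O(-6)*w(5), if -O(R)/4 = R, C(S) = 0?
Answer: -19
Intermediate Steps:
w(Q) = 0
O(R) = -4*R
-19 + O(-6)*w(5) = -19 - 4*(-6)*0 = -19 + 24*0 = -19 + 0 = -19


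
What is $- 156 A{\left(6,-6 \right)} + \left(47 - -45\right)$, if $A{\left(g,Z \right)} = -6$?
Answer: $1028$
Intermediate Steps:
$- 156 A{\left(6,-6 \right)} + \left(47 - -45\right) = \left(-156\right) \left(-6\right) + \left(47 - -45\right) = 936 + \left(47 + 45\right) = 936 + 92 = 1028$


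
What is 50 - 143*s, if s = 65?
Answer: -9245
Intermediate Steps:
50 - 143*s = 50 - 143*65 = 50 - 9295 = -9245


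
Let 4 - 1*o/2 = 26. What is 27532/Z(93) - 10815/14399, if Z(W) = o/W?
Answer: -119703798/2057 ≈ -58193.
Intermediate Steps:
o = -44 (o = 8 - 2*26 = 8 - 52 = -44)
Z(W) = -44/W
27532/Z(93) - 10815/14399 = 27532/((-44/93)) - 10815/14399 = 27532/((-44*1/93)) - 10815*1/14399 = 27532/(-44/93) - 1545/2057 = 27532*(-93/44) - 1545/2057 = -640119/11 - 1545/2057 = -119703798/2057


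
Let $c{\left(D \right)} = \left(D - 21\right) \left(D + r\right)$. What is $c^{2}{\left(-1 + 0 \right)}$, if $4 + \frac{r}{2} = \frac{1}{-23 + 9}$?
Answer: $\frac{1982464}{49} \approx 40458.0$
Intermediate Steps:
$r = - \frac{57}{7}$ ($r = -8 + \frac{2}{-23 + 9} = -8 + \frac{2}{-14} = -8 + 2 \left(- \frac{1}{14}\right) = -8 - \frac{1}{7} = - \frac{57}{7} \approx -8.1429$)
$c{\left(D \right)} = \left(-21 + D\right) \left(- \frac{57}{7} + D\right)$ ($c{\left(D \right)} = \left(D - 21\right) \left(D - \frac{57}{7}\right) = \left(-21 + D\right) \left(- \frac{57}{7} + D\right)$)
$c^{2}{\left(-1 + 0 \right)} = \left(171 + \left(-1 + 0\right)^{2} - \frac{204 \left(-1 + 0\right)}{7}\right)^{2} = \left(171 + \left(-1\right)^{2} - - \frac{204}{7}\right)^{2} = \left(171 + 1 + \frac{204}{7}\right)^{2} = \left(\frac{1408}{7}\right)^{2} = \frac{1982464}{49}$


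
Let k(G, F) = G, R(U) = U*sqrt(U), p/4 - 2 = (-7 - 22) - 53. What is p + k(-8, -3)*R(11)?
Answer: -320 - 88*sqrt(11) ≈ -611.86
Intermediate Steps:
p = -320 (p = 8 + 4*((-7 - 22) - 53) = 8 + 4*(-29 - 53) = 8 + 4*(-82) = 8 - 328 = -320)
R(U) = U**(3/2)
p + k(-8, -3)*R(11) = -320 - 88*sqrt(11)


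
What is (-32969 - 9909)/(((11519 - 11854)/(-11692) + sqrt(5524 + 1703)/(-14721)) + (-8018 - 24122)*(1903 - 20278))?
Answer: -83352277227537423894474726040/1148037752351976783835603680084233 - 28762603290518944*sqrt(803)/1148037752351976783835603680084233 ≈ -7.2604e-5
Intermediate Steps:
(-32969 - 9909)/(((11519 - 11854)/(-11692) + sqrt(5524 + 1703)/(-14721)) + (-8018 - 24122)*(1903 - 20278)) = -42878/((-335*(-1/11692) + sqrt(7227)*(-1/14721)) - 32140*(-18375)) = -42878/((335/11692 + (3*sqrt(803))*(-1/14721)) + 590572500) = -42878/((335/11692 - sqrt(803)/4907) + 590572500) = -42878/(6904973670335/11692 - sqrt(803)/4907)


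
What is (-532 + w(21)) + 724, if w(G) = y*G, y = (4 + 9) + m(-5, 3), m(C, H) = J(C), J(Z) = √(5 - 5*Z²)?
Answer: 465 + 42*I*√30 ≈ 465.0 + 230.04*I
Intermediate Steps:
m(C, H) = √(5 - 5*C²)
y = 13 + 2*I*√30 (y = (4 + 9) + √(5 - 5*(-5)²) = 13 + √(5 - 5*25) = 13 + √(5 - 125) = 13 + √(-120) = 13 + 2*I*√30 ≈ 13.0 + 10.954*I)
w(G) = G*(13 + 2*I*√30) (w(G) = (13 + 2*I*√30)*G = G*(13 + 2*I*√30))
(-532 + w(21)) + 724 = (-532 + 21*(13 + 2*I*√30)) + 724 = (-532 + (273 + 42*I*√30)) + 724 = (-259 + 42*I*√30) + 724 = 465 + 42*I*√30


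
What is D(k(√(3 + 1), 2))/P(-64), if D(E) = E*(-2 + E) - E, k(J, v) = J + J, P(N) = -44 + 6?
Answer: -2/19 ≈ -0.10526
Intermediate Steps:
P(N) = -38
k(J, v) = 2*J
D(E) = -E + E*(-2 + E)
D(k(√(3 + 1), 2))/P(-64) = ((2*√(3 + 1))*(-3 + 2*√(3 + 1)))/(-38) = ((2*√4)*(-3 + 2*√4))*(-1/38) = ((2*2)*(-3 + 2*2))*(-1/38) = (4*(-3 + 4))*(-1/38) = (4*1)*(-1/38) = 4*(-1/38) = -2/19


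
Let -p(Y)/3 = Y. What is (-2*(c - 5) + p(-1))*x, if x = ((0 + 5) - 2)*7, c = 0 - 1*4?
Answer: 441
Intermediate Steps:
c = -4 (c = 0 - 4 = -4)
p(Y) = -3*Y
x = 21 (x = (5 - 2)*7 = 3*7 = 21)
(-2*(c - 5) + p(-1))*x = (-2*(-4 - 5) - 3*(-1))*21 = (-2*(-9) + 3)*21 = (18 + 3)*21 = 21*21 = 441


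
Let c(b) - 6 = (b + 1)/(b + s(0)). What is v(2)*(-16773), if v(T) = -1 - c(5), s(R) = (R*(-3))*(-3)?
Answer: 687693/5 ≈ 1.3754e+5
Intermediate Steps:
s(R) = 9*R (s(R) = -3*R*(-3) = 9*R)
c(b) = 6 + (1 + b)/b (c(b) = 6 + (b + 1)/(b + 9*0) = 6 + (1 + b)/(b + 0) = 6 + (1 + b)/b)
v(T) = -41/5 (v(T) = -1 - (7 + 1/5) = -1 - (7 + ⅕) = -1 - 1*36/5 = -1 - 36/5 = -41/5)
v(2)*(-16773) = -41/5*(-16773) = 687693/5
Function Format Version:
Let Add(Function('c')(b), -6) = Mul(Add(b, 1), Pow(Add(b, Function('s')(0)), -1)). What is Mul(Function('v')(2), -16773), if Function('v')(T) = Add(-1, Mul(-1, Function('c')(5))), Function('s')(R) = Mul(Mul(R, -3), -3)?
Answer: Rational(687693, 5) ≈ 1.3754e+5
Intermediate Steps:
Function('s')(R) = Mul(9, R) (Function('s')(R) = Mul(Mul(-3, R), -3) = Mul(9, R))
Function('c')(b) = Add(6, Mul(Pow(b, -1), Add(1, b))) (Function('c')(b) = Add(6, Mul(Add(b, 1), Pow(Add(b, Mul(9, 0)), -1))) = Add(6, Mul(Add(1, b), Pow(Add(b, 0), -1))) = Add(6, Mul(Add(1, b), Pow(b, -1))) = Add(6, Mul(Pow(b, -1), Add(1, b))))
Function('v')(T) = Rational(-41, 5) (Function('v')(T) = Add(-1, Mul(-1, Add(7, Pow(5, -1)))) = Add(-1, Mul(-1, Add(7, Rational(1, 5)))) = Add(-1, Mul(-1, Rational(36, 5))) = Add(-1, Rational(-36, 5)) = Rational(-41, 5))
Mul(Function('v')(2), -16773) = Mul(Rational(-41, 5), -16773) = Rational(687693, 5)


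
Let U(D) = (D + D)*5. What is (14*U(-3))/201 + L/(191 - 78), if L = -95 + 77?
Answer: -17026/7571 ≈ -2.2488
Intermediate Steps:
L = -18
U(D) = 10*D (U(D) = (2*D)*5 = 10*D)
(14*U(-3))/201 + L/(191 - 78) = (14*(10*(-3)))/201 - 18/(191 - 78) = (14*(-30))*(1/201) - 18/113 = -420*1/201 - 18*1/113 = -140/67 - 18/113 = -17026/7571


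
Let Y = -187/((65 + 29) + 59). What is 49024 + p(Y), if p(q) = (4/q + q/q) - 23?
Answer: 538986/11 ≈ 48999.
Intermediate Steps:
Y = -11/9 (Y = -187/(94 + 59) = -187/153 = -187*1/153 = -11/9 ≈ -1.2222)
p(q) = -22 + 4/q (p(q) = (4/q + 1) - 23 = (1 + 4/q) - 23 = -22 + 4/q)
49024 + p(Y) = 49024 + (-22 + 4/(-11/9)) = 49024 + (-22 + 4*(-9/11)) = 49024 + (-22 - 36/11) = 49024 - 278/11 = 538986/11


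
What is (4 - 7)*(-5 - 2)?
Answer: 21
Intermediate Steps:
(4 - 7)*(-5 - 2) = -3*(-7) = 21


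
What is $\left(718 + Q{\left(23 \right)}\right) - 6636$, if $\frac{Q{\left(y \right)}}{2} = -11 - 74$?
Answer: $-6088$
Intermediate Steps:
$Q{\left(y \right)} = -170$ ($Q{\left(y \right)} = 2 \left(-11 - 74\right) = 2 \left(-85\right) = -170$)
$\left(718 + Q{\left(23 \right)}\right) - 6636 = \left(718 - 170\right) - 6636 = 548 - 6636 = -6088$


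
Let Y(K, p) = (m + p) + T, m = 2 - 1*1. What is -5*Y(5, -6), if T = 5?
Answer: 0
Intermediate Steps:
m = 1 (m = 2 - 1 = 1)
Y(K, p) = 6 + p (Y(K, p) = (1 + p) + 5 = 6 + p)
-5*Y(5, -6) = -5*(6 - 6) = -5*0 = 0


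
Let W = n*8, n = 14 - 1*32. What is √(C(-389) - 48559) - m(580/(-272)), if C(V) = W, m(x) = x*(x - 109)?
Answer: -1095765/4624 + I*√48703 ≈ -236.97 + 220.69*I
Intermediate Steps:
n = -18 (n = 14 - 32 = -18)
m(x) = x*(-109 + x)
W = -144 (W = -18*8 = -144)
C(V) = -144
√(C(-389) - 48559) - m(580/(-272)) = √(-144 - 48559) - 580/(-272)*(-109 + 580/(-272)) = √(-48703) - 580*(-1/272)*(-109 + 580*(-1/272)) = I*√48703 - (-145)*(-109 - 145/68)/68 = I*√48703 - (-145)*(-7557)/(68*68) = I*√48703 - 1*1095765/4624 = I*√48703 - 1095765/4624 = -1095765/4624 + I*√48703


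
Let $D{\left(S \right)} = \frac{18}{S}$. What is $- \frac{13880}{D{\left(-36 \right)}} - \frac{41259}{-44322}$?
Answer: $\frac{410139993}{14774} \approx 27761.0$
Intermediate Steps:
$- \frac{13880}{D{\left(-36 \right)}} - \frac{41259}{-44322} = - \frac{13880}{18 \frac{1}{-36}} - \frac{41259}{-44322} = - \frac{13880}{18 \left(- \frac{1}{36}\right)} - - \frac{13753}{14774} = - \frac{13880}{- \frac{1}{2}} + \frac{13753}{14774} = \left(-13880\right) \left(-2\right) + \frac{13753}{14774} = 27760 + \frac{13753}{14774} = \frac{410139993}{14774}$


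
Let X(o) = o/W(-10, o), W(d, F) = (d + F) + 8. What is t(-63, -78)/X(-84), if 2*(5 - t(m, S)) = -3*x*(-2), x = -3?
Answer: 43/3 ≈ 14.333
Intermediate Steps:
W(d, F) = 8 + F + d (W(d, F) = (F + d) + 8 = 8 + F + d)
t(m, S) = 14 (t(m, S) = 5 - (-3*(-3))*(-2)/2 = 5 - 9*(-2)/2 = 5 - ½*(-18) = 5 + 9 = 14)
X(o) = o/(-2 + o) (X(o) = o/(8 + o - 10) = o/(-2 + o))
t(-63, -78)/X(-84) = 14/((-84/(-2 - 84))) = 14/((-84/(-86))) = 14/((-84*(-1/86))) = 14/(42/43) = 14*(43/42) = 43/3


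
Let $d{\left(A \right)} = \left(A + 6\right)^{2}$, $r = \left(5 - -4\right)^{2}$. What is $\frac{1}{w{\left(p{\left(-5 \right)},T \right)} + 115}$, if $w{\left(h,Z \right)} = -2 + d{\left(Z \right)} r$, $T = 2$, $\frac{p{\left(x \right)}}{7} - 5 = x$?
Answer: $\frac{1}{5297} \approx 0.00018879$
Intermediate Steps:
$r = 81$ ($r = \left(5 + 4\right)^{2} = 9^{2} = 81$)
$p{\left(x \right)} = 35 + 7 x$
$d{\left(A \right)} = \left(6 + A\right)^{2}$
$w{\left(h,Z \right)} = -2 + 81 \left(6 + Z\right)^{2}$ ($w{\left(h,Z \right)} = -2 + \left(6 + Z\right)^{2} \cdot 81 = -2 + 81 \left(6 + Z\right)^{2}$)
$\frac{1}{w{\left(p{\left(-5 \right)},T \right)} + 115} = \frac{1}{\left(-2 + 81 \left(6 + 2\right)^{2}\right) + 115} = \frac{1}{\left(-2 + 81 \cdot 8^{2}\right) + 115} = \frac{1}{\left(-2 + 81 \cdot 64\right) + 115} = \frac{1}{\left(-2 + 5184\right) + 115} = \frac{1}{5182 + 115} = \frac{1}{5297}$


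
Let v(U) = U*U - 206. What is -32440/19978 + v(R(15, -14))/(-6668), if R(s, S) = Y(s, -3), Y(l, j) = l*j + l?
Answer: -57543663/33303326 ≈ -1.7279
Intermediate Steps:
Y(l, j) = l + j*l (Y(l, j) = j*l + l = l + j*l)
R(s, S) = -2*s (R(s, S) = s*(1 - 3) = s*(-2) = -2*s)
v(U) = -206 + U² (v(U) = U² - 206 = -206 + U²)
-32440/19978 + v(R(15, -14))/(-6668) = -32440/19978 + (-206 + (-2*15)²)/(-6668) = -32440*1/19978 + (-206 + (-30)²)*(-1/6668) = -16220/9989 + (-206 + 900)*(-1/6668) = -16220/9989 + 694*(-1/6668) = -16220/9989 - 347/3334 = -57543663/33303326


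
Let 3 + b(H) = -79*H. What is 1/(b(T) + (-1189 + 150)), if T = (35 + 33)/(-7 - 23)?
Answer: -15/12944 ≈ -0.0011588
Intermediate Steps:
T = -34/15 (T = 68/(-30) = 68*(-1/30) = -34/15 ≈ -2.2667)
b(H) = -3 - 79*H
1/(b(T) + (-1189 + 150)) = 1/((-3 - 79*(-34/15)) + (-1189 + 150)) = 1/((-3 + 2686/15) - 1039) = 1/(2641/15 - 1039) = 1/(-12944/15) = -15/12944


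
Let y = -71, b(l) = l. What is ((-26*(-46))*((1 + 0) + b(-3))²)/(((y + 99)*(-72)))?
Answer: -299/126 ≈ -2.3730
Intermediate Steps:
((-26*(-46))*((1 + 0) + b(-3))²)/(((y + 99)*(-72))) = ((-26*(-46))*((1 + 0) - 3)²)/(((-71 + 99)*(-72))) = (1196*(1 - 3)²)/((28*(-72))) = (1196*(-2)²)/(-2016) = (1196*4)*(-1/2016) = 4784*(-1/2016) = -299/126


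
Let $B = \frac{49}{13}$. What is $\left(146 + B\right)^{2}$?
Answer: $\frac{3790809}{169} \approx 22431.0$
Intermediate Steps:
$B = \frac{49}{13}$ ($B = 49 \cdot \frac{1}{13} = \frac{49}{13} \approx 3.7692$)
$\left(146 + B\right)^{2} = \left(146 + \frac{49}{13}\right)^{2} = \left(\frac{1947}{13}\right)^{2} = \frac{3790809}{169}$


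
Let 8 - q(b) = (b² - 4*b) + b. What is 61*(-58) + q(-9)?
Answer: -3638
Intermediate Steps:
q(b) = 8 - b² + 3*b (q(b) = 8 - ((b² - 4*b) + b) = 8 - (b² - 3*b) = 8 + (-b² + 3*b) = 8 - b² + 3*b)
61*(-58) + q(-9) = 61*(-58) + (8 - 1*(-9)² + 3*(-9)) = -3538 + (8 - 1*81 - 27) = -3538 + (8 - 81 - 27) = -3538 - 100 = -3638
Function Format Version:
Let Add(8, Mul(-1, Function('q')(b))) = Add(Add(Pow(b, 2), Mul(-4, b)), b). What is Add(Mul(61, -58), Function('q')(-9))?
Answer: -3638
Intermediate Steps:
Function('q')(b) = Add(8, Mul(-1, Pow(b, 2)), Mul(3, b)) (Function('q')(b) = Add(8, Mul(-1, Add(Add(Pow(b, 2), Mul(-4, b)), b))) = Add(8, Mul(-1, Add(Pow(b, 2), Mul(-3, b)))) = Add(8, Add(Mul(-1, Pow(b, 2)), Mul(3, b))) = Add(8, Mul(-1, Pow(b, 2)), Mul(3, b)))
Add(Mul(61, -58), Function('q')(-9)) = Add(Mul(61, -58), Add(8, Mul(-1, Pow(-9, 2)), Mul(3, -9))) = Add(-3538, Add(8, Mul(-1, 81), -27)) = Add(-3538, Add(8, -81, -27)) = Add(-3538, -100) = -3638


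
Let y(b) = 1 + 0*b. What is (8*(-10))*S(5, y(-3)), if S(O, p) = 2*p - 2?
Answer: 0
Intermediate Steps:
y(b) = 1 (y(b) = 1 + 0 = 1)
S(O, p) = -2 + 2*p
(8*(-10))*S(5, y(-3)) = (8*(-10))*(-2 + 2*1) = -80*(-2 + 2) = -80*0 = 0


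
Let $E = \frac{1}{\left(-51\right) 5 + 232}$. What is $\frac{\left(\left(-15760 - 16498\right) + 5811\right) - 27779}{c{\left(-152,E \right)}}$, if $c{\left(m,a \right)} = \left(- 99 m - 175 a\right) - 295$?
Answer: $- \frac{623599}{169747} \approx -3.6737$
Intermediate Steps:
$E = - \frac{1}{23}$ ($E = \frac{1}{-255 + 232} = \frac{1}{-23} = - \frac{1}{23} \approx -0.043478$)
$c{\left(m,a \right)} = -295 - 175 a - 99 m$ ($c{\left(m,a \right)} = \left(- 175 a - 99 m\right) - 295 = -295 - 175 a - 99 m$)
$\frac{\left(\left(-15760 - 16498\right) + 5811\right) - 27779}{c{\left(-152,E \right)}} = \frac{\left(\left(-15760 - 16498\right) + 5811\right) - 27779}{-295 - - \frac{175}{23} - -15048} = \frac{\left(-32258 + 5811\right) - 27779}{-295 + \frac{175}{23} + 15048} = \frac{-26447 - 27779}{\frac{339494}{23}} = \left(-54226\right) \frac{23}{339494} = - \frac{623599}{169747}$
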